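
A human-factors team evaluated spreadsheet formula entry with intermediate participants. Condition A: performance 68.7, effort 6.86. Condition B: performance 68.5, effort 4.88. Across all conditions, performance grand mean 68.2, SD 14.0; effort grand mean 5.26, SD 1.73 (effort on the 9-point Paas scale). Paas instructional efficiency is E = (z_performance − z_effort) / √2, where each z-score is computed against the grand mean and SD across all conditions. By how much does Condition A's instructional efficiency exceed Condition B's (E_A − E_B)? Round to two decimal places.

-0.80

Condition A: z_P = (68.7 − 68.2)/14.0 = 0.0357; z_E = (6.86 − 5.26)/1.73 = 0.9249; E_A = (0.0357 − 0.9249)/√2 = -0.6288.
Condition B: z_P = (68.5 − 68.2)/14.0 = 0.0214; z_E = (4.88 − 5.26)/1.73 = -0.2197; E_B = (0.0214 − (-0.2197))/√2 = 0.1705.
E_A − E_B = -0.6288 − 0.1705 = -0.7993 ≈ -0.80.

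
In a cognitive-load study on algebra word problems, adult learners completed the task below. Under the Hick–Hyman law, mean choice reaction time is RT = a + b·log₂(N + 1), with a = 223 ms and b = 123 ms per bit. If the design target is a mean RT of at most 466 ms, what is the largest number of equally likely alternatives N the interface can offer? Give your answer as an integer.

Set 223 + 123·log₂(N + 1) ≤ 466.
log₂(N + 1) ≤ (466 − 223) / 123 = 1.9756.
N + 1 ≤ 2^1.9756 = 3.9329.
N ≤ 2.9329, so the largest integer N is 2.

2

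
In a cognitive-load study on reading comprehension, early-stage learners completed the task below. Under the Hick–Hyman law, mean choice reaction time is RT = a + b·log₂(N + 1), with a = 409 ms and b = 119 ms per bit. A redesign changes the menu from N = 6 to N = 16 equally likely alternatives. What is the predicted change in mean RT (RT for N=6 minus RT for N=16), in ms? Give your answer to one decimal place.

RT(6) = 409 + 119·log₂(7) = 409 + 119·2.8074 = 743.0806 ms.
RT(16) = 409 + 119·log₂(17) = 409 + 119·4.0875 = 895.4125 ms.
Difference = 743.0806 − 895.4125 = -152.3319 ≈ -152.3 ms.

-152.3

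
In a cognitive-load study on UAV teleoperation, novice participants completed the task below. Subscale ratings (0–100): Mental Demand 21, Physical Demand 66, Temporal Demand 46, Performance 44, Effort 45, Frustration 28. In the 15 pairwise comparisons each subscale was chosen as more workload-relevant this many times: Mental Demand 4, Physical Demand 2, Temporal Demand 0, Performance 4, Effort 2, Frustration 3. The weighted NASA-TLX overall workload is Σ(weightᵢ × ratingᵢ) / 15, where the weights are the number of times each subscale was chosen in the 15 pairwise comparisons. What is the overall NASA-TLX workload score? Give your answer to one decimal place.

The tallies are the weights (they sum to 15).
Weighted sum = 4·21 + 2·66 + 0·46 + 4·44 + 2·45 + 3·28
            = 84 + 132 + 0 + 176 + 90 + 84 = 566.
Overall workload = 566 / 15 = 37.7333 ≈ 37.7.

37.7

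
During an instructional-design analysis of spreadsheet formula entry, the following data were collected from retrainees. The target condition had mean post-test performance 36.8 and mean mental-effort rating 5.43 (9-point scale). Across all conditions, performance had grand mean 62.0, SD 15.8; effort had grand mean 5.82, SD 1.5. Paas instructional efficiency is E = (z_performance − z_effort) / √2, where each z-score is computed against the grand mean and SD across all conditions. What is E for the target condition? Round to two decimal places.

-0.94

z_performance = (36.8 − 62.0) / 15.8 = -25.2000 / 15.8 = -1.5949.
z_effort = (5.43 − 5.82) / 1.5 = -0.3900 / 1.5 = -0.2600.
z_P − z_E = -1.5949 − (-0.2600) = -1.3349.
E = -1.3349 / √2 = -1.3349 / 1.41421 = -0.9439 ≈ -0.94.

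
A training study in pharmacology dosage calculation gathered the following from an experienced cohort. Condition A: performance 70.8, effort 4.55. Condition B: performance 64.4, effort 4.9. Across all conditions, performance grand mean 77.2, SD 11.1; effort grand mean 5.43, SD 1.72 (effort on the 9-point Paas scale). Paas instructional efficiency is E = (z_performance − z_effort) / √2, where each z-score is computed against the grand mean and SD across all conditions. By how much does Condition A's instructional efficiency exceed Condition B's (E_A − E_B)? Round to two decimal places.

Condition A: z_P = (70.8 − 77.2)/11.1 = -0.5766; z_E = (4.55 − 5.43)/1.72 = -0.5116; E_A = (-0.5766 − (-0.5116))/√2 = -0.0460.
Condition B: z_P = (64.4 − 77.2)/11.1 = -1.1532; z_E = (4.9 − 5.43)/1.72 = -0.3081; E_B = (-1.1532 − (-0.3081))/√2 = -0.5976.
E_A − E_B = -0.0460 − (-0.5976) = 0.5516 ≈ 0.55.

0.55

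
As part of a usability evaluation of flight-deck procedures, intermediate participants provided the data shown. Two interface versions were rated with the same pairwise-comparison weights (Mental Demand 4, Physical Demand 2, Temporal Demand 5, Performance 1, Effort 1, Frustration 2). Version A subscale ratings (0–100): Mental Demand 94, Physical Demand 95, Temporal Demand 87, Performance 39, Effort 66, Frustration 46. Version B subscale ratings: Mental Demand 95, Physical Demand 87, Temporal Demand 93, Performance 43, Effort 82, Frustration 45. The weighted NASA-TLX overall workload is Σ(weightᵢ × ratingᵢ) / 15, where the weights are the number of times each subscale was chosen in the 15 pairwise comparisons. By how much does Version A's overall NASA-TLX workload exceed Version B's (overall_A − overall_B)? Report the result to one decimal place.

-2.4

Version A weighted sum = 4·94 + 2·95 + 5·87 + 1·39 + 1·66 + 2·46 = 376 + 190 + 435 + 39 + 66 + 92 = 1198; overall_A = 1198/15 = 79.8667.
Version B weighted sum = 4·95 + 2·87 + 5·93 + 1·43 + 1·82 + 2·45 = 380 + 174 + 465 + 43 + 82 + 90 = 1234; overall_B = 1234/15 = 82.2667.
Difference = 79.8667 − 82.2667 = -2.4000 ≈ -2.4.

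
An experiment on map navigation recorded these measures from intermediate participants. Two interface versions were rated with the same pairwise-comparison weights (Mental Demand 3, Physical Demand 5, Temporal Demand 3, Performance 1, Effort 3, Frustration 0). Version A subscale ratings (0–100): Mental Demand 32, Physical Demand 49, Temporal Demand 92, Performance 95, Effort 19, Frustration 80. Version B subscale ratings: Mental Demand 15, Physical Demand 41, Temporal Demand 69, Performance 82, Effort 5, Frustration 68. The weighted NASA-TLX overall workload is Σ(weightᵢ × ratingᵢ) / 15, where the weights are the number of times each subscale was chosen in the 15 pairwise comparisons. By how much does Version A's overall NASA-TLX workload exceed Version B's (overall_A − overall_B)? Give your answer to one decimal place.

Version A weighted sum = 3·32 + 5·49 + 3·92 + 1·95 + 3·19 + 0·80 = 96 + 245 + 276 + 95 + 57 + 0 = 769; overall_A = 769/15 = 51.2667.
Version B weighted sum = 3·15 + 5·41 + 3·69 + 1·82 + 3·5 + 0·68 = 45 + 205 + 207 + 82 + 15 + 0 = 554; overall_B = 554/15 = 36.9333.
Difference = 51.2667 − 36.9333 = 14.3334 ≈ 14.3.

14.3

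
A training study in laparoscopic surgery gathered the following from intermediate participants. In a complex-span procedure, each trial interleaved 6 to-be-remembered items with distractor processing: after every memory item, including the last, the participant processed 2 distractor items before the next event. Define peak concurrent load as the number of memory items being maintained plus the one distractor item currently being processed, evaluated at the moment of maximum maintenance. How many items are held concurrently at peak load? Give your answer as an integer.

7

Maintenance is greatest during the distractor(s) after memory item 6: all 6 memory items are being held.
One distractor item is concurrently being processed.
Peak concurrent load = 6 + 1 = 7 items.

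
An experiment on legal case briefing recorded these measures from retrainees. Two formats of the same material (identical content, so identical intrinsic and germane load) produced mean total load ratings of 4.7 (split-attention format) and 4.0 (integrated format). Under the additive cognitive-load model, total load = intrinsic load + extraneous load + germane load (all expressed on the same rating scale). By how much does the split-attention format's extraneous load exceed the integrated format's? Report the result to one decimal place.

0.7

Intrinsic and germane load are equal across formats, so the difference in total load equals the difference in extraneous load.
Extraneous-load difference = 4.7 − 4.0 = 0.7.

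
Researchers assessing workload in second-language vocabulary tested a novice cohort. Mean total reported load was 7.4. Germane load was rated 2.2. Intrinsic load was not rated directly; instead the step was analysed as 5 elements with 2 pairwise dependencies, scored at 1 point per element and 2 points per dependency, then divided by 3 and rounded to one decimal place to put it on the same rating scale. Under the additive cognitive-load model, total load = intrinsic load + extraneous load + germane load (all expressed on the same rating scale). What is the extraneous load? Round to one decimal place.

2.2

Intrinsic (element-interactivity): (5 × 1 + 2 × 2) / 3 = 9 / 3 = 3.0000 → 3.0.
extraneous load = total − intrinsic − germane
             = 7.4 − 3.0 − 2.2 = 2.2.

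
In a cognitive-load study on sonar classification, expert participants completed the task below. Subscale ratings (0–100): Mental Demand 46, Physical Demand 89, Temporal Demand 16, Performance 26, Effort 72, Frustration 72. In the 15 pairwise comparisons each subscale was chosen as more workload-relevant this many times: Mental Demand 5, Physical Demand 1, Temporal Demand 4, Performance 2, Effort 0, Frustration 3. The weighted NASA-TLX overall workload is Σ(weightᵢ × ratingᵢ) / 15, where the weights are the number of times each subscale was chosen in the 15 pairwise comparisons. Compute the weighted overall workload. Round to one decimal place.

The tallies are the weights (they sum to 15).
Weighted sum = 5·46 + 1·89 + 4·16 + 2·26 + 0·72 + 3·72
            = 230 + 89 + 64 + 52 + 0 + 216 = 651.
Overall workload = 651 / 15 = 43.4000 ≈ 43.4.

43.4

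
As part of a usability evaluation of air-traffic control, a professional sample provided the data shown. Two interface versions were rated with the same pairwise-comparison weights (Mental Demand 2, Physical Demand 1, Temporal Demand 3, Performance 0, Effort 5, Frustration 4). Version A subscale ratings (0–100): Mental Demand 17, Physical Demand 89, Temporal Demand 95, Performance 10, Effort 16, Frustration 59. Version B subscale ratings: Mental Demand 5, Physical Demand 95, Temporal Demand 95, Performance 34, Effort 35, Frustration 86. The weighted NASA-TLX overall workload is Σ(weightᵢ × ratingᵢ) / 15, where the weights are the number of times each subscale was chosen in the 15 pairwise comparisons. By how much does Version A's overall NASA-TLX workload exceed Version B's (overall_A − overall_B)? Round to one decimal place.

Version A weighted sum = 2·17 + 1·89 + 3·95 + 0·10 + 5·16 + 4·59 = 34 + 89 + 285 + 0 + 80 + 236 = 724; overall_A = 724/15 = 48.2667.
Version B weighted sum = 2·5 + 1·95 + 3·95 + 0·34 + 5·35 + 4·86 = 10 + 95 + 285 + 0 + 175 + 344 = 909; overall_B = 909/15 = 60.6000.
Difference = 48.2667 − 60.6000 = -12.3333 ≈ -12.3.

-12.3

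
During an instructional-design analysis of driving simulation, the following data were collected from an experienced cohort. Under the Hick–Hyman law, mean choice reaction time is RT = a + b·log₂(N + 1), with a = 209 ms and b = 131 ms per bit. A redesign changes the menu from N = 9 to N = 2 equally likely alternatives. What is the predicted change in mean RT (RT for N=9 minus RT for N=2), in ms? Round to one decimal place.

RT(9) = 209 + 131·log₂(10) = 209 + 131·3.3219 = 644.1689 ms.
RT(2) = 209 + 131·log₂(3) = 209 + 131·1.5850 = 416.6350 ms.
Difference = 644.1689 − 416.6350 = 227.5339 ≈ 227.5 ms.

227.5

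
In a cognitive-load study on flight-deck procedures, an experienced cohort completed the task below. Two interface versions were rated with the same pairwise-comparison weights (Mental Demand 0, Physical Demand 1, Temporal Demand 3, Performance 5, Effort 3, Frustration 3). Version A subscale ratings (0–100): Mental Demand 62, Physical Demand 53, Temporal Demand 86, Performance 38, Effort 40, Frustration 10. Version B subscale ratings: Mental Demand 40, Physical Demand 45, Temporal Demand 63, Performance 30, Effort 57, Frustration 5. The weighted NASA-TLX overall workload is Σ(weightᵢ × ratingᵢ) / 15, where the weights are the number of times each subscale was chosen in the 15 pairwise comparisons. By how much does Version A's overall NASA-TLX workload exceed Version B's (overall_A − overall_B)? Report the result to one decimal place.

Version A weighted sum = 0·62 + 1·53 + 3·86 + 5·38 + 3·40 + 3·10 = 0 + 53 + 258 + 190 + 120 + 30 = 651; overall_A = 651/15 = 43.4000.
Version B weighted sum = 0·40 + 1·45 + 3·63 + 5·30 + 3·57 + 3·5 = 0 + 45 + 189 + 150 + 171 + 15 = 570; overall_B = 570/15 = 38.0000.
Difference = 43.4000 − 38.0000 = 5.4000 ≈ 5.4.

5.4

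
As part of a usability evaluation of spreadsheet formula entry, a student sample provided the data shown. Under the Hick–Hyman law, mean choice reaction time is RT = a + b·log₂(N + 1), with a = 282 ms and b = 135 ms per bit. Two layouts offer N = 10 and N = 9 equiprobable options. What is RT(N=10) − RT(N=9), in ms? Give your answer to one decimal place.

RT(10) = 282 + 135·log₂(11) = 282 + 135·3.4594 = 749.0190 ms.
RT(9) = 282 + 135·log₂(10) = 282 + 135·3.3219 = 730.4565 ms.
Difference = 749.0190 − 730.4565 = 18.5625 ≈ 18.6 ms.

18.6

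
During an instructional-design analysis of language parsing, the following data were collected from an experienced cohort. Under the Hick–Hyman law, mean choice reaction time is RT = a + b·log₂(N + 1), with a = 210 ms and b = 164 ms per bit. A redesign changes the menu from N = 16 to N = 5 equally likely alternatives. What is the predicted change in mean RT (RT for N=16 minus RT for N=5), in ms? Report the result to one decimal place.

RT(16) = 210 + 164·log₂(17) = 210 + 164·4.0875 = 880.3500 ms.
RT(5) = 210 + 164·log₂(6) = 210 + 164·2.5850 = 633.9400 ms.
Difference = 880.3500 − 633.9400 = 246.4100 ≈ 246.4 ms.

246.4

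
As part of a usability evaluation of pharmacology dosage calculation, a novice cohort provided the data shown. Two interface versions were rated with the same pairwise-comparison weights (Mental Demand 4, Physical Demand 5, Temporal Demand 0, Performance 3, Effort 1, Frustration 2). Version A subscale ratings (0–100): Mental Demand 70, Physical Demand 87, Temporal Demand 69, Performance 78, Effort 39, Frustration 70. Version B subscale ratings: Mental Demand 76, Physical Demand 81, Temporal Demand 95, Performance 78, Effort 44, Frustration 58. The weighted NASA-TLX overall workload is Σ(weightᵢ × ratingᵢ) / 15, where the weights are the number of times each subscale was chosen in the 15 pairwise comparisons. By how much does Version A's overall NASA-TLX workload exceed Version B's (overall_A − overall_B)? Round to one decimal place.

1.7

Version A weighted sum = 4·70 + 5·87 + 0·69 + 3·78 + 1·39 + 2·70 = 280 + 435 + 0 + 234 + 39 + 140 = 1128; overall_A = 1128/15 = 75.2000.
Version B weighted sum = 4·76 + 5·81 + 0·95 + 3·78 + 1·44 + 2·58 = 304 + 405 + 0 + 234 + 44 + 116 = 1103; overall_B = 1103/15 = 73.5333.
Difference = 75.2000 − 73.5333 = 1.6667 ≈ 1.7.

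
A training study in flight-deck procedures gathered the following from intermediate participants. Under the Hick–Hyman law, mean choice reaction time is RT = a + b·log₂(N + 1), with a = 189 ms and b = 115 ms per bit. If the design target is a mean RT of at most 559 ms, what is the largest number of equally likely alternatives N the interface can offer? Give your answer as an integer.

Set 189 + 115·log₂(N + 1) ≤ 559.
log₂(N + 1) ≤ (559 − 189) / 115 = 3.2174.
N + 1 ≤ 2^3.2174 = 9.3011.
N ≤ 8.3011, so the largest integer N is 8.

8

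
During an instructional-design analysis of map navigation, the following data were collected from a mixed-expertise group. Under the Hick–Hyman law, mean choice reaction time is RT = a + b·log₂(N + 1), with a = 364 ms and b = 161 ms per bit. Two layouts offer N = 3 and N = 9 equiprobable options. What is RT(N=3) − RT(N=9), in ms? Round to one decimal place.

RT(3) = 364 + 161·log₂(4) = 364 + 161·2.0000 = 686.0000 ms.
RT(9) = 364 + 161·log₂(10) = 364 + 161·3.3219 = 898.8259 ms.
Difference = 686.0000 − 898.8259 = -212.8259 ≈ -212.8 ms.

-212.8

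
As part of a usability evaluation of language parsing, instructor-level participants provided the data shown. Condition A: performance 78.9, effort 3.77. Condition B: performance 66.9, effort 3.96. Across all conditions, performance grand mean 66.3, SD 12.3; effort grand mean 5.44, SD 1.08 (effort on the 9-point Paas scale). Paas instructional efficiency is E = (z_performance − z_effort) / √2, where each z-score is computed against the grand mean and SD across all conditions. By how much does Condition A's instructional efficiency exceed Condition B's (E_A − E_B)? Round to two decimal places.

Condition A: z_P = (78.9 − 66.3)/12.3 = 1.0244; z_E = (3.77 − 5.44)/1.08 = -1.5463; E_A = (1.0244 − (-1.5463))/√2 = 1.8178.
Condition B: z_P = (66.9 − 66.3)/12.3 = 0.0488; z_E = (3.96 − 5.44)/1.08 = -1.3704; E_B = (0.0488 − (-1.3704))/√2 = 1.0035.
E_A − E_B = 1.8178 − 1.0035 = 0.8143 ≈ 0.81.

0.81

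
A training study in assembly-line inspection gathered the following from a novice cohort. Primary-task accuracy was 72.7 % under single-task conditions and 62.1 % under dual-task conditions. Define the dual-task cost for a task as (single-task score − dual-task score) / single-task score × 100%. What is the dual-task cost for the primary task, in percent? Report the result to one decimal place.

14.6

Cost = (72.7 − 62.1) / 72.7 × 100%
     = 10.6000 / 72.7 × 100% = 14.5805%.
≈ 14.6%.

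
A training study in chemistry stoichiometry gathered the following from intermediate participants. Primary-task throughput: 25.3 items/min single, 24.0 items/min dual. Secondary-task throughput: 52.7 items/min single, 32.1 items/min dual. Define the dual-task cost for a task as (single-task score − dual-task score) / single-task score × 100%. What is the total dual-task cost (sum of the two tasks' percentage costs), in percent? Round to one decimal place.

44.2

Primary cost = (25.3 − 24.0) / 25.3 × 100% = 5.1383%.
Secondary cost = (52.7 − 32.1) / 52.7 × 100% = 39.0892%.
Total = 5.1383% + 39.0892% = 44.2275% ≈ 44.2%.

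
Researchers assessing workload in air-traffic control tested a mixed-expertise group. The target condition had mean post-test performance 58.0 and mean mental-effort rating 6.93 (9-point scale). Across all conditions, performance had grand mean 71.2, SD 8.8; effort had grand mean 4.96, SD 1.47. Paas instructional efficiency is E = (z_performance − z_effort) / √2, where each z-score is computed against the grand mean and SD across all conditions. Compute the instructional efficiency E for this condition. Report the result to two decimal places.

-2.01

z_performance = (58.0 − 71.2) / 8.8 = -13.2000 / 8.8 = -1.5000.
z_effort = (6.93 − 4.96) / 1.47 = 1.9700 / 1.47 = 1.3401.
z_P − z_E = -1.5000 − 1.3401 = -2.8401.
E = -2.8401 / √2 = -2.8401 / 1.41421 = -2.0083 ≈ -2.01.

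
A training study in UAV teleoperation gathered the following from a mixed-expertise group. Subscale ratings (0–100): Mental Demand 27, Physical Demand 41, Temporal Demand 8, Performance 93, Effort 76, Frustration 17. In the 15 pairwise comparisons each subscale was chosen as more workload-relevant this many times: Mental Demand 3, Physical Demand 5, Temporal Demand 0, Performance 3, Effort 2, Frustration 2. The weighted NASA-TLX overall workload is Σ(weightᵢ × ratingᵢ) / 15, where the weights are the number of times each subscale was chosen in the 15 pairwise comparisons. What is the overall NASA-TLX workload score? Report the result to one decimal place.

50.1

The tallies are the weights (they sum to 15).
Weighted sum = 3·27 + 5·41 + 0·8 + 3·93 + 2·76 + 2·17
            = 81 + 205 + 0 + 279 + 152 + 34 = 751.
Overall workload = 751 / 15 = 50.0667 ≈ 50.1.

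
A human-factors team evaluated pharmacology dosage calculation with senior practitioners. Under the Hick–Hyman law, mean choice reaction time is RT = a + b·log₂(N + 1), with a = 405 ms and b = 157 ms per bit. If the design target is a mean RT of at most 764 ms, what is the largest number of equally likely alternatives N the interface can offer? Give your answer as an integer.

3

Set 405 + 157·log₂(N + 1) ≤ 764.
log₂(N + 1) ≤ (764 − 405) / 157 = 2.2866.
N + 1 ≤ 2^2.2866 = 4.8790.
N ≤ 3.8790, so the largest integer N is 3.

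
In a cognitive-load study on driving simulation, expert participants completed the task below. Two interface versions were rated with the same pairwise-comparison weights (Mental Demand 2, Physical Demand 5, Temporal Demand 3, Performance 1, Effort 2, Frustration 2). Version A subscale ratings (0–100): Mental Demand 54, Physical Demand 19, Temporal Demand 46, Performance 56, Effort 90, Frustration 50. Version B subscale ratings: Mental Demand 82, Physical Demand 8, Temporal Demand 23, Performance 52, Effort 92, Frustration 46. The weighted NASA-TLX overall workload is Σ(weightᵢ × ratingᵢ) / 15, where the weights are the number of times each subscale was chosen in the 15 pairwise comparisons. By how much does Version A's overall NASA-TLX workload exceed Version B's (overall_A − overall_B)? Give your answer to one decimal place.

Version A weighted sum = 2·54 + 5·19 + 3·46 + 1·56 + 2·90 + 2·50 = 108 + 95 + 138 + 56 + 180 + 100 = 677; overall_A = 677/15 = 45.1333.
Version B weighted sum = 2·82 + 5·8 + 3·23 + 1·52 + 2·92 + 2·46 = 164 + 40 + 69 + 52 + 184 + 92 = 601; overall_B = 601/15 = 40.0667.
Difference = 45.1333 − 40.0667 = 5.0666 ≈ 5.1.

5.1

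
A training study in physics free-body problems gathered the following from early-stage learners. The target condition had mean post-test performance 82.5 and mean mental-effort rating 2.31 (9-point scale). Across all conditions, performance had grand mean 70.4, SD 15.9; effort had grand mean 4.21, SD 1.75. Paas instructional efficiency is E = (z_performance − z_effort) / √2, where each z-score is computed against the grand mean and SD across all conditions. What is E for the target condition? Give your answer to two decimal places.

1.31

z_performance = (82.5 − 70.4) / 15.9 = 12.1000 / 15.9 = 0.7610.
z_effort = (2.31 − 4.21) / 1.75 = -1.9000 / 1.75 = -1.0857.
z_P − z_E = 0.7610 − (-1.0857) = 1.8467.
E = 1.8467 / √2 = 1.8467 / 1.41421 = 1.3058 ≈ 1.31.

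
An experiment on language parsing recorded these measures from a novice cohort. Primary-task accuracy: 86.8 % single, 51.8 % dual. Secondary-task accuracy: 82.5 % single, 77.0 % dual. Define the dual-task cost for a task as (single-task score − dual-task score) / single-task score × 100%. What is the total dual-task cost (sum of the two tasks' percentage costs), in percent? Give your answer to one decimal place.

Primary cost = (86.8 − 51.8) / 86.8 × 100% = 40.3226%.
Secondary cost = (82.5 − 77.0) / 82.5 × 100% = 6.6667%.
Total = 40.3226% + 6.6667% = 46.9893% ≈ 47.0%.

47.0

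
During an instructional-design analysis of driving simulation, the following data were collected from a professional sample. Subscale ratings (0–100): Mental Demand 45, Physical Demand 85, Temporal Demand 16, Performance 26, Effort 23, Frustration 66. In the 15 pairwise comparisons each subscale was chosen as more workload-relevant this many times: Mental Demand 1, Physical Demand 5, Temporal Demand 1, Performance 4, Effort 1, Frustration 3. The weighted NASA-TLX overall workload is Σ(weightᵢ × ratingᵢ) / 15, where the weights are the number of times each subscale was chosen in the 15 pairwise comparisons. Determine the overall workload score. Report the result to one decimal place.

The tallies are the weights (they sum to 15).
Weighted sum = 1·45 + 5·85 + 1·16 + 4·26 + 1·23 + 3·66
            = 45 + 425 + 16 + 104 + 23 + 198 = 811.
Overall workload = 811 / 15 = 54.0667 ≈ 54.1.

54.1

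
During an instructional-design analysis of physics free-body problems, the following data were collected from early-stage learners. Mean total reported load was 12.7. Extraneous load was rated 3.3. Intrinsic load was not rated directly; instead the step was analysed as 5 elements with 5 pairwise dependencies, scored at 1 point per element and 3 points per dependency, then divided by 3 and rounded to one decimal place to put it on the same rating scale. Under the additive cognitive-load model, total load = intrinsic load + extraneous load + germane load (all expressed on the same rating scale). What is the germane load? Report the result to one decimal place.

Intrinsic (element-interactivity): (5 × 1 + 5 × 3) / 3 = 20 / 3 = 6.6667 → 6.7.
germane load = total − intrinsic − extraneous
             = 12.7 − 6.7 − 3.3 = 2.7.

2.7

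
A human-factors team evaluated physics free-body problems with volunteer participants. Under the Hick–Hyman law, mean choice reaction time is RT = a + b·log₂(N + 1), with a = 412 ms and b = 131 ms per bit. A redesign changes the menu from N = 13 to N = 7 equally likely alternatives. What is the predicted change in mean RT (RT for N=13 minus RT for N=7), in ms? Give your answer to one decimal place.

RT(13) = 412 + 131·log₂(14) = 412 + 131·3.8074 = 910.7694 ms.
RT(7) = 412 + 131·log₂(8) = 412 + 131·3.0000 = 805.0000 ms.
Difference = 910.7694 − 805.0000 = 105.7694 ≈ 105.8 ms.

105.8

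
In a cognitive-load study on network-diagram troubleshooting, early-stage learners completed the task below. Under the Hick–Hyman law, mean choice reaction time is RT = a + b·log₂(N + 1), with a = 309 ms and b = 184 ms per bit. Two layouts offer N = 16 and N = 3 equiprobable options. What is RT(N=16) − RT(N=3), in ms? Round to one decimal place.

RT(16) = 309 + 184·log₂(17) = 309 + 184·4.0875 = 1061.1000 ms.
RT(3) = 309 + 184·log₂(4) = 309 + 184·2.0000 = 677.0000 ms.
Difference = 1061.1000 − 677.0000 = 384.1000 ≈ 384.1 ms.

384.1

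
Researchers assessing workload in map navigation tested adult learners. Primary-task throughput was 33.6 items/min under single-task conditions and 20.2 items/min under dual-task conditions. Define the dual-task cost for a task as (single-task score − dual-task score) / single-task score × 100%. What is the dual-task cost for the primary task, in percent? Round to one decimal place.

39.9

Cost = (33.6 − 20.2) / 33.6 × 100%
     = 13.4000 / 33.6 × 100% = 39.8810%.
≈ 39.9%.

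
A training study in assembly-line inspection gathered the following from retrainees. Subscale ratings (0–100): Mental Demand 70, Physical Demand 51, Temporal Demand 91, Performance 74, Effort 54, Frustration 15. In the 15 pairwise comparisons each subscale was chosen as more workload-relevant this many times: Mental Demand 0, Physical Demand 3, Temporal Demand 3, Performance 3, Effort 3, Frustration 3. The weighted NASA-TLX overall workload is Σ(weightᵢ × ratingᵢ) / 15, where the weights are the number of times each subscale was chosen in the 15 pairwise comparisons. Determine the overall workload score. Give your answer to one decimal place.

57.0

The tallies are the weights (they sum to 15).
Weighted sum = 0·70 + 3·51 + 3·91 + 3·74 + 3·54 + 3·15
            = 0 + 153 + 273 + 222 + 162 + 45 = 855.
Overall workload = 855 / 15 = 57.0000 ≈ 57.0.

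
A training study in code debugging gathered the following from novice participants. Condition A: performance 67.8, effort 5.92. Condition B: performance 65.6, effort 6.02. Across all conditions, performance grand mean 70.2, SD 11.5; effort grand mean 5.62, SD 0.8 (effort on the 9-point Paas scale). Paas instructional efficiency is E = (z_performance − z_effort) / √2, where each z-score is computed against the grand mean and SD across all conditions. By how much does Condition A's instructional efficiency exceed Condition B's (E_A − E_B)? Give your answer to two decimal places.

Condition A: z_P = (67.8 − 70.2)/11.5 = -0.2087; z_E = (5.92 − 5.62)/0.8 = 0.3750; E_A = (-0.2087 − 0.3750)/√2 = -0.4127.
Condition B: z_P = (65.6 − 70.2)/11.5 = -0.4000; z_E = (6.02 − 5.62)/0.8 = 0.5000; E_B = (-0.4000 − 0.5000)/√2 = -0.6364.
E_A − E_B = -0.4127 − (-0.6364) = 0.2237 ≈ 0.22.

0.22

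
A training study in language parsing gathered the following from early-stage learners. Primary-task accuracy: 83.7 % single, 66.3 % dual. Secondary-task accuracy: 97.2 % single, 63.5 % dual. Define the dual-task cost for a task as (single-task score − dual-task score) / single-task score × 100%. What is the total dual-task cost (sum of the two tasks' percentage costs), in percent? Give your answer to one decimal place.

55.5

Primary cost = (83.7 − 66.3) / 83.7 × 100% = 20.7885%.
Secondary cost = (97.2 − 63.5) / 97.2 × 100% = 34.6708%.
Total = 20.7885% + 34.6708% = 55.4593% ≈ 55.5%.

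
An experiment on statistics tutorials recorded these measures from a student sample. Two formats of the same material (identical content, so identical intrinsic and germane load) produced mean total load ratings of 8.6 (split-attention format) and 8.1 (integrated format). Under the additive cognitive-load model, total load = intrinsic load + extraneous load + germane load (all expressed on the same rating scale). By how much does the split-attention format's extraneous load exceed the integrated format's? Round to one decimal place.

Intrinsic and germane load are equal across formats, so the difference in total load equals the difference in extraneous load.
Extraneous-load difference = 8.6 − 8.1 = 0.5.

0.5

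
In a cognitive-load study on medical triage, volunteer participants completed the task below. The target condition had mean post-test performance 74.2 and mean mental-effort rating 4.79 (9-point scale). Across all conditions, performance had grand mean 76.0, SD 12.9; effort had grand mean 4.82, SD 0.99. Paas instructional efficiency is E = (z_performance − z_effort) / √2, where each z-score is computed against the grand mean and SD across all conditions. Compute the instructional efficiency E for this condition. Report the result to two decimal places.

-0.08

z_performance = (74.2 − 76.0) / 12.9 = -1.8000 / 12.9 = -0.1395.
z_effort = (4.79 − 4.82) / 0.99 = -0.0300 / 0.99 = -0.0303.
z_P − z_E = -0.1395 − (-0.0303) = -0.1092.
E = -0.1092 / √2 = -0.1092 / 1.41421 = -0.0772 ≈ -0.08.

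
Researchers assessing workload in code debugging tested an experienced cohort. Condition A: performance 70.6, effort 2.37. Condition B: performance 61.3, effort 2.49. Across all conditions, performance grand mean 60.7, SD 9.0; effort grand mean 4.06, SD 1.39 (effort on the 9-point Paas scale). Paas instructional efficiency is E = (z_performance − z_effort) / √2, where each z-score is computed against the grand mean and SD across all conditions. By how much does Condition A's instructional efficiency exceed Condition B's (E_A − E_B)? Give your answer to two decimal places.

0.79

Condition A: z_P = (70.6 − 60.7)/9.0 = 1.1000; z_E = (2.37 − 4.06)/1.39 = -1.2158; E_A = (1.1000 − (-1.2158))/√2 = 1.6375.
Condition B: z_P = (61.3 − 60.7)/9.0 = 0.0667; z_E = (2.49 − 4.06)/1.39 = -1.1295; E_B = (0.0667 − (-1.1295))/√2 = 0.8458.
E_A − E_B = 1.6375 − 0.8458 = 0.7917 ≈ 0.79.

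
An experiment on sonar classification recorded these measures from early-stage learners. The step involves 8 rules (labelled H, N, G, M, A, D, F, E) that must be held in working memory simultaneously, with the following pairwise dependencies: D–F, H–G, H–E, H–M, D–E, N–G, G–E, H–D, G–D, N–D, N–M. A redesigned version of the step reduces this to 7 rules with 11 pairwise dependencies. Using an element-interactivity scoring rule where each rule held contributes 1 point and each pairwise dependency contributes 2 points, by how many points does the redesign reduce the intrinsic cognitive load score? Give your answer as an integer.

Original: 8 × 1 + 11 × 2 = 8 + 22 = 30.
Redesigned: 7 × 1 + 11 × 2 = 7 + 22 = 29.
Reduction = 30 − 29 = 1.

1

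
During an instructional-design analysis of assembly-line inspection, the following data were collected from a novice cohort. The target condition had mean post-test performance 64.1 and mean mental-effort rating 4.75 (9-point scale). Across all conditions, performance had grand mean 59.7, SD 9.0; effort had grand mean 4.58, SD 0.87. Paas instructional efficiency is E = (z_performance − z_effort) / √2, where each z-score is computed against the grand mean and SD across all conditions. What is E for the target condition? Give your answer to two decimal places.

z_performance = (64.1 − 59.7) / 9.0 = 4.4000 / 9.0 = 0.4889.
z_effort = (4.75 − 4.58) / 0.87 = 0.1700 / 0.87 = 0.1954.
z_P − z_E = 0.4889 − 0.1954 = 0.2935.
E = 0.2935 / √2 = 0.2935 / 1.41421 = 0.2075 ≈ 0.21.

0.21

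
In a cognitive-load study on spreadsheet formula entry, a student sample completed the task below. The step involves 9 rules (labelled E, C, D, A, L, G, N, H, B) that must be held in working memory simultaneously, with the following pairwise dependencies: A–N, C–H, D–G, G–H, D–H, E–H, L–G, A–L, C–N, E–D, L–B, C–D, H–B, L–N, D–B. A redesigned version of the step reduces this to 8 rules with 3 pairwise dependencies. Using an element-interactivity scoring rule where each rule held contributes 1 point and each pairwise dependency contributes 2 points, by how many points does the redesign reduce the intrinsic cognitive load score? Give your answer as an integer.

25

Original: 9 × 1 + 15 × 2 = 9 + 30 = 39.
Redesigned: 8 × 1 + 3 × 2 = 8 + 6 = 14.
Reduction = 39 − 14 = 25.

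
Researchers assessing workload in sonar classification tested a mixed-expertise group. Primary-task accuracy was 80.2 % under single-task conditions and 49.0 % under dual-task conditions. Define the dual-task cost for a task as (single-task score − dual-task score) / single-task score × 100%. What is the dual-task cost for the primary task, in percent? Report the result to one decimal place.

Cost = (80.2 − 49.0) / 80.2 × 100%
     = 31.2000 / 80.2 × 100% = 38.9027%.
≈ 38.9%.

38.9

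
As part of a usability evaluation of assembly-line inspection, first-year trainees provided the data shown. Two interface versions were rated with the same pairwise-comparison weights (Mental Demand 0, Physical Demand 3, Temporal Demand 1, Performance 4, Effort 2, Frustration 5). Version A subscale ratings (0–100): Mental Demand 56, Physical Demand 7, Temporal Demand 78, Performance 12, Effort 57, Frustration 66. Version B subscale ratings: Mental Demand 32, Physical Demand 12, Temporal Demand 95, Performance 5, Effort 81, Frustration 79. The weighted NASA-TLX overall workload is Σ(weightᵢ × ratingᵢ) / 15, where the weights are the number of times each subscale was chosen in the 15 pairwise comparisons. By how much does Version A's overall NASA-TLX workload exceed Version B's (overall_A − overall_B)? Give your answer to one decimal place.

-7.8

Version A weighted sum = 0·56 + 3·7 + 1·78 + 4·12 + 2·57 + 5·66 = 0 + 21 + 78 + 48 + 114 + 330 = 591; overall_A = 591/15 = 39.4000.
Version B weighted sum = 0·32 + 3·12 + 1·95 + 4·5 + 2·81 + 5·79 = 0 + 36 + 95 + 20 + 162 + 395 = 708; overall_B = 708/15 = 47.2000.
Difference = 39.4000 − 47.2000 = -7.8000 ≈ -7.8.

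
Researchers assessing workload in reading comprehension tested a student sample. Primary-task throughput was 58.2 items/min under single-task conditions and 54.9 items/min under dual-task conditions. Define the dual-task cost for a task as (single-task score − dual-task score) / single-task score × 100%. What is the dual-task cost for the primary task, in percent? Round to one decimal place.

5.7

Cost = (58.2 − 54.9) / 58.2 × 100%
     = 3.3000 / 58.2 × 100% = 5.6701%.
≈ 5.7%.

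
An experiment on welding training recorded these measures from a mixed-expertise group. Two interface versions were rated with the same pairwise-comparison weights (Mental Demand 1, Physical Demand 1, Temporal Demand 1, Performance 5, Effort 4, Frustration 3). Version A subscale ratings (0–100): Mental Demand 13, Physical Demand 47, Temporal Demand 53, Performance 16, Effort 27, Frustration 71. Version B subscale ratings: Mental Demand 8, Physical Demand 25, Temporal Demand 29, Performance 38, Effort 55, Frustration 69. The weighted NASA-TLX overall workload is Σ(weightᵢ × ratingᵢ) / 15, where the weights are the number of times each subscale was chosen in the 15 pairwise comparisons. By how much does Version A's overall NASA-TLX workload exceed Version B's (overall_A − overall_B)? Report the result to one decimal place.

-11.0

Version A weighted sum = 1·13 + 1·47 + 1·53 + 5·16 + 4·27 + 3·71 = 13 + 47 + 53 + 80 + 108 + 213 = 514; overall_A = 514/15 = 34.2667.
Version B weighted sum = 1·8 + 1·25 + 1·29 + 5·38 + 4·55 + 3·69 = 8 + 25 + 29 + 190 + 220 + 207 = 679; overall_B = 679/15 = 45.2667.
Difference = 34.2667 − 45.2667 = -11.0000 ≈ -11.0.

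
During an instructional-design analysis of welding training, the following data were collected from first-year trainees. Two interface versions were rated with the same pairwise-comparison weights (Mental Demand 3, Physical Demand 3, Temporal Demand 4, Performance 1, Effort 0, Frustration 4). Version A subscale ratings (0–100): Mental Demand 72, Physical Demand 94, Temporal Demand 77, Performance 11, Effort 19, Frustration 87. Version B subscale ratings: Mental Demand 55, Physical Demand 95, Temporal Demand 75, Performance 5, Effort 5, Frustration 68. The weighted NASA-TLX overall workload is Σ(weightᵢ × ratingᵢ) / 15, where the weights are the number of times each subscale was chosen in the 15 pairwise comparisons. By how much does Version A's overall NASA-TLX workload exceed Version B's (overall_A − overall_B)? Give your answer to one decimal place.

9.2

Version A weighted sum = 3·72 + 3·94 + 4·77 + 1·11 + 0·19 + 4·87 = 216 + 282 + 308 + 11 + 0 + 348 = 1165; overall_A = 1165/15 = 77.6667.
Version B weighted sum = 3·55 + 3·95 + 4·75 + 1·5 + 0·5 + 4·68 = 165 + 285 + 300 + 5 + 0 + 272 = 1027; overall_B = 1027/15 = 68.4667.
Difference = 77.6667 − 68.4667 = 9.2000 ≈ 9.2.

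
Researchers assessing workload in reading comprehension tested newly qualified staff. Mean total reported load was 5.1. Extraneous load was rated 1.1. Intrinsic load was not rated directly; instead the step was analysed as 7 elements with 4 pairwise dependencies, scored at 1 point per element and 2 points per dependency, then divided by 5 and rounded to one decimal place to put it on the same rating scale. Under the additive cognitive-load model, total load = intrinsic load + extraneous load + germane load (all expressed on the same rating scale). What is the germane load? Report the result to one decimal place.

Intrinsic (element-interactivity): (7 × 1 + 4 × 2) / 5 = 15 / 5 = 3.0000 → 3.0.
germane load = total − intrinsic − extraneous
             = 5.1 − 3.0 − 1.1 = 1.0.

1.0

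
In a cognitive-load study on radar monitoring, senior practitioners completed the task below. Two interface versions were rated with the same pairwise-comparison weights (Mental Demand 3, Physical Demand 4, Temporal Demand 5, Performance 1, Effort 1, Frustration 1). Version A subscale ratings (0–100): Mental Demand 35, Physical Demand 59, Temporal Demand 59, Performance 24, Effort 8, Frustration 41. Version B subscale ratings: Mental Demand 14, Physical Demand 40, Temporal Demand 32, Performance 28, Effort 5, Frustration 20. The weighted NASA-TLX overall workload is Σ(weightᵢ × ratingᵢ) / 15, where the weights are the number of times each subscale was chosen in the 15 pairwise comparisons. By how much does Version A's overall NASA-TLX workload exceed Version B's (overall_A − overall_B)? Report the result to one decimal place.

Version A weighted sum = 3·35 + 4·59 + 5·59 + 1·24 + 1·8 + 1·41 = 105 + 236 + 295 + 24 + 8 + 41 = 709; overall_A = 709/15 = 47.2667.
Version B weighted sum = 3·14 + 4·40 + 5·32 + 1·28 + 1·5 + 1·20 = 42 + 160 + 160 + 28 + 5 + 20 = 415; overall_B = 415/15 = 27.6667.
Difference = 47.2667 − 27.6667 = 19.6000 ≈ 19.6.

19.6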